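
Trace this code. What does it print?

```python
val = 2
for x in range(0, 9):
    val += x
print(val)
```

38

x=0: val = 2+0 = 2
x=1: val = 2+1 = 3
x=2: val = 3+2 = 5
x=3: val = 5+3 = 8
x=4: val = 8+4 = 12
x=5: val = 12+5 = 17
x=6: val = 17+6 = 23
x=7: val = 23+7 = 30
x=8: val = 30+8 = 38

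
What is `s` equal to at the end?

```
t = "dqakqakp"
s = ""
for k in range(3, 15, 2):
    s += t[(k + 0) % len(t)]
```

k=3: add t[3]='k' → 'k'
k=5: add t[5]='a' → 'ka'
k=7: add t[7]='p' → 'kap'
k=9: add t[1]='q' → 'kapq'
k=11: add t[3]='k' → 'kapqk'
k=13: add t[5]='a' → 'kapqka'

'kapqka'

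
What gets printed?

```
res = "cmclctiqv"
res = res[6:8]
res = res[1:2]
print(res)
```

slice [6:8] → 'iq'
slice [1:2] → 'q'

q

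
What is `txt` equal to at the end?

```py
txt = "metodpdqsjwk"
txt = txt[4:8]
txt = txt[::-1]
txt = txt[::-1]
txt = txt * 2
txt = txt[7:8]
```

slice [4:8] → 'dpdq'
reverse → 'qdpd'
reverse → 'dpdq'
repeat ×2 → 'dpdqdpdq'
slice [7:8] → 'q'

'q'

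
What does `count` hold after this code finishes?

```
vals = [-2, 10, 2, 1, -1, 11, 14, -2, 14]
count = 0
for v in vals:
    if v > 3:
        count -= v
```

-49

v=-2: not >3
v=10: >3, count = 0-10 = -10
v=2: not >3
v=1: not >3
v=-1: not >3
v=11: >3, count = (-10)-11 = -21
v=14: >3, count = (-21)-14 = -35
v=-2: not >3
v=14: >3, count = (-35)-14 = -49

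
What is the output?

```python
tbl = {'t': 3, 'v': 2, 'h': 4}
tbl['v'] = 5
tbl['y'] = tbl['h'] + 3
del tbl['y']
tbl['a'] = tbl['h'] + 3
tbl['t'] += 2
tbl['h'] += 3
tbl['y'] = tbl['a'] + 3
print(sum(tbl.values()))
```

34

tbl['v'] = 5 → {'t': 3, 'v': 5, 'h': 4}
tbl['y'] = tbl['h']+3 = 7 → {'t': 3, 'v': 5, 'h': 4, 'y': 7}
del 'y' → {'t': 3, 'v': 5, 'h': 4}
tbl['a'] = tbl['h']+3 = 7 → {'t': 3, 'v': 5, 'h': 4, 'a': 7}
tbl['t'] = 3+2 = 5 → {'t': 5, 'v': 5, 'h': 4, 'a': 7}
tbl['h'] = 4+3 = 7 → {'t': 5, 'v': 5, 'h': 7, 'a': 7}
tbl['y'] = tbl['a']+3 = 10 → {'t': 5, 'v': 5, 'h': 7, 'a': 7, 'y': 10}
sum of values = 34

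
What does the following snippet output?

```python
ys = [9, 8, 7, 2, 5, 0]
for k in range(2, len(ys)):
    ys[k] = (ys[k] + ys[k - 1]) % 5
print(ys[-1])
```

k=2: ys[2] = (7+8)%5 = 0 → [9, 8, 0, 2, 5, 0]
k=3: ys[3] = (2+0)%5 = 2 → [9, 8, 0, 2, 5, 0]
k=4: ys[4] = (5+2)%5 = 2 → [9, 8, 0, 2, 2, 0]
k=5: ys[5] = (0+2)%5 = 2 → [9, 8, 0, 2, 2, 2]

2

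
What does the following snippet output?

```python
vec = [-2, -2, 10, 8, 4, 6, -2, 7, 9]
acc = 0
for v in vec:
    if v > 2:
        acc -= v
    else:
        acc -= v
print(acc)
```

v=-2: not >2, acc = 0-(-2) = 2
v=-2: not >2, acc = 2-(-2) = 4
v=10: >2, acc = 4-10 = -6
v=8: >2, acc = (-6)-8 = -14
v=4: >2, acc = (-14)-4 = -18
v=6: >2, acc = (-18)-6 = -24
v=-2: not >2, acc = (-24)-(-2) = -22
v=7: >2, acc = (-22)-7 = -29
v=9: >2, acc = (-29)-9 = -38

-38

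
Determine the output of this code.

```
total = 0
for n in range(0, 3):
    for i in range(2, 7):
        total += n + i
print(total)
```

n=0,i=2: total = 0+2 = 2
n=0,i=3: total = 2+3 = 5
n=0,i=4: total = 5+4 = 9
n=0,i=5: total = 9+5 = 14
n=0,i=6: total = 14+6 = 20
n=1,i=2: total = 20+3 = 23
n=1,i=3: total = 23+4 = 27
n=1,i=4: total = 27+5 = 32
n=1,i=5: total = 32+6 = 38
n=1,i=6: total = 38+7 = 45
n=2,i=2: total = 45+4 = 49
n=2,i=3: total = 49+5 = 54
n=2,i=4: total = 54+6 = 60
n=2,i=5: total = 60+7 = 67
n=2,i=6: total = 67+8 = 75

75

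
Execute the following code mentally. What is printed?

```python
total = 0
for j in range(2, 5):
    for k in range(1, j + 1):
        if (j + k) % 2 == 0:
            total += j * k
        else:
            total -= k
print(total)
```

j=2,k=1: odd sum, total = 0-1 = -1
j=2,k=2: even sum, total = (-1)+4 = 3
j=3,k=1: even sum, total = 3+3 = 6
j=3,k=2: odd sum, total = 6-2 = 4
j=3,k=3: even sum, total = 4+9 = 13
j=4,k=1: odd sum, total = 13-1 = 12
j=4,k=2: even sum, total = 12+8 = 20
j=4,k=3: odd sum, total = 20-3 = 17
j=4,k=4: even sum, total = 17+16 = 33

33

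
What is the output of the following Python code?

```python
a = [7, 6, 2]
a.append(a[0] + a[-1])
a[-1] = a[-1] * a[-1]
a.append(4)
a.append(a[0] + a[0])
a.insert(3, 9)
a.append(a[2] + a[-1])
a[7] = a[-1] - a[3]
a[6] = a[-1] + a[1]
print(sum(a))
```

129

append a[0]+a[-1] = 7+2 = 9 → [7, 6, 2, 9]
a[-1] = a[-1]*a[-1] = 9*9 = 81 → [7, 6, 2, 81]
append 4 → [7, 6, 2, 81, 4]
append a[0]+a[0] = 7+7 = 14 → [7, 6, 2, 81, 4, 14]
insert 9 at 3 → [7, 6, 2, 9, 81, 4, 14]
append a[2]+a[-1] = 2+14 = 16 → [7, 6, 2, 9, 81, 4, 14, 16]
a[7] = a[-1]-a[3] = 16-9 = 7 → [7, 6, 2, 9, 81, 4, 14, 7]
a[6] = a[-1]+a[1] = 7+6 = 13 → [7, 6, 2, 9, 81, 4, 13, 7]
sum = 129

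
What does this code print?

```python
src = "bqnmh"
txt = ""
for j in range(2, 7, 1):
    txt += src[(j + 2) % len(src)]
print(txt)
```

hbqnm

j=2: add src[4]='h' → 'h'
j=3: add src[0]='b' → 'hb'
j=4: add src[1]='q' → 'hbq'
j=5: add src[2]='n' → 'hbqn'
j=6: add src[3]='m' → 'hbqnm'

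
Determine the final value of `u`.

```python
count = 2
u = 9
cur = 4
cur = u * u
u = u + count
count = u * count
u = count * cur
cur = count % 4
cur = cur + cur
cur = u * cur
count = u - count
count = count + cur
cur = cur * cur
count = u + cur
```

cur = 9*9 = 81
u = 9+2 = 11
count = 11*2 = 22
u = 22*81 = 1782
cur = 22%4 = 2
cur = 2+2 = 4
cur = 1782*4 = 7128
count = 1782-22 = 1760
count = 1760+7128 = 8888
cur = 7128*7128 = 50808384
count = 1782+50808384 = 50810166

1782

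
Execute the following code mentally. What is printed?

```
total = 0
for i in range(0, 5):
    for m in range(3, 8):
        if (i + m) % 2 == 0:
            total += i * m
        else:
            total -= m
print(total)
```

55

i=0,m=3: odd sum, total = 0-3 = -3
i=0,m=4: even sum, total = (-3)+0 = -3
i=0,m=5: odd sum, total = (-3)-5 = -8
i=0,m=6: even sum, total = (-8)+0 = -8
i=0,m=7: odd sum, total = (-8)-7 = -15
i=1,m=3: even sum, total = (-15)+3 = -12
i=1,m=4: odd sum, total = (-12)-4 = -16
i=1,m=5: even sum, total = (-16)+5 = -11
i=1,m=6: odd sum, total = (-11)-6 = -17
i=1,m=7: even sum, total = (-17)+7 = -10
i=2,m=3: odd sum, total = (-10)-3 = -13
i=2,m=4: even sum, total = (-13)+8 = -5
i=2,m=5: odd sum, total = (-5)-5 = -10
i=2,m=6: even sum, total = (-10)+12 = 2
i=2,m=7: odd sum, total = 2-7 = -5
i=3,m=3: even sum, total = (-5)+9 = 4
i=3,m=4: odd sum, total = 4-4 = 0
i=3,m=5: even sum, total = 0+15 = 15
i=3,m=6: odd sum, total = 15-6 = 9
i=3,m=7: even sum, total = 9+21 = 30
i=4,m=3: odd sum, total = 30-3 = 27
i=4,m=4: even sum, total = 27+16 = 43
i=4,m=5: odd sum, total = 43-5 = 38
i=4,m=6: even sum, total = 38+24 = 62
i=4,m=7: odd sum, total = 62-7 = 55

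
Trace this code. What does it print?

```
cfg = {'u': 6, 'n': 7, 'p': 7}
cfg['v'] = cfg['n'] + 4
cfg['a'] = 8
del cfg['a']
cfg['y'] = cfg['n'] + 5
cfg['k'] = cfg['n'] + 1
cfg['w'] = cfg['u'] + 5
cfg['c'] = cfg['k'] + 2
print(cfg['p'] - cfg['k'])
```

cfg['v'] = cfg['n']+4 = 11 → {'u': 6, 'n': 7, 'p': 7, 'v': 11}
cfg['a'] = 8 → {'u': 6, 'n': 7, 'p': 7, 'v': 11, 'a': 8}
del 'a' → {'u': 6, 'n': 7, 'p': 7, 'v': 11}
cfg['y'] = cfg['n']+5 = 12 → {'u': 6, 'n': 7, 'p': 7, 'v': 11, 'y': 12}
cfg['k'] = cfg['n']+1 = 8 → {'u': 6, 'n': 7, 'p': 7, 'v': 11, 'y': 12, 'k': 8}
cfg['w'] = cfg['u']+5 = 11 → {'u': 6, 'n': 7, 'p': 7, 'v': 11, 'y': 12, 'k': 8, 'w': 11}
cfg['c'] = cfg['k']+2 = 10 → {'u': 6, 'n': 7, 'p': 7, 'v': 11, 'y': 12, 'k': 8, 'w': 11, 'c': 10}
cfg['p']-cfg['k'] = 7-8 = -1

-1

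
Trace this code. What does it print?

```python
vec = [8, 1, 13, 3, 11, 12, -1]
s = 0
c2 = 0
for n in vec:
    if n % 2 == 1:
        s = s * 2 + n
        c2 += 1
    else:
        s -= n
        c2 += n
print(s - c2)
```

-152

n=8: not odd, s = 0-8 = -8; c2=8
n=1: odd, s = (-8)*2+1 = -15; c2=9
n=13: odd, s = (-15)*2+13 = -17; c2=10
n=3: odd, s = (-17)*2+3 = -31; c2=11
n=11: odd, s = (-31)*2+11 = -51; c2=12
n=12: not odd, s = (-51)-12 = -63; c2=24
n=-1: odd, s = (-63)*2+(-1) = -127; c2=25
s-c2 = (-127)-25 = -152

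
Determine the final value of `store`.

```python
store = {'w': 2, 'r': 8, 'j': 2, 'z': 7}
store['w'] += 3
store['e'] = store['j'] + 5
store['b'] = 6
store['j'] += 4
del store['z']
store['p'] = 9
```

{'w': 5, 'r': 8, 'j': 6, 'e': 7, 'b': 6, 'p': 9}

store['w'] = 2+3 = 5 → {'w': 5, 'r': 8, 'j': 2, 'z': 7}
store['e'] = store['j']+5 = 7 → {'w': 5, 'r': 8, 'j': 2, 'z': 7, 'e': 7}
store['b'] = 6 → {'w': 5, 'r': 8, 'j': 2, 'z': 7, 'e': 7, 'b': 6}
store['j'] = 2+4 = 6 → {'w': 5, 'r': 8, 'j': 6, 'z': 7, 'e': 7, 'b': 6}
del 'z' → {'w': 5, 'r': 8, 'j': 6, 'e': 7, 'b': 6}
store['p'] = 9 → {'w': 5, 'r': 8, 'j': 6, 'e': 7, 'b': 6, 'p': 9}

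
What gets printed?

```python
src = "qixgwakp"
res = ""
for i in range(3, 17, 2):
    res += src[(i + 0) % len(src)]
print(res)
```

gapigap

i=3: add src[3]='g' → 'g'
i=5: add src[5]='a' → 'ga'
i=7: add src[7]='p' → 'gap'
i=9: add src[1]='i' → 'gapi'
i=11: add src[3]='g' → 'gapig'
i=13: add src[5]='a' → 'gapiga'
i=15: add src[7]='p' → 'gapigap'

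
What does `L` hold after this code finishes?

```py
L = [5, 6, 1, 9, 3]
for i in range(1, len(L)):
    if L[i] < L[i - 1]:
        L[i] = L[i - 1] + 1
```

[5, 6, 7, 9, 10]

i=1: 6>=5, unchanged → [5, 6, 1, 9, 3]
i=2: 1<6, L[2] = 6+1 = 7 → [5, 6, 7, 9, 3]
i=3: 9>=7, unchanged → [5, 6, 7, 9, 3]
i=4: 3<9, L[4] = 9+1 = 10 → [5, 6, 7, 9, 10]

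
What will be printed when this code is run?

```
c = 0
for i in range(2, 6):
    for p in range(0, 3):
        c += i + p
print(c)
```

i=2,p=0: c = 0+2 = 2
i=2,p=1: c = 2+3 = 5
i=2,p=2: c = 5+4 = 9
i=3,p=0: c = 9+3 = 12
i=3,p=1: c = 12+4 = 16
i=3,p=2: c = 16+5 = 21
i=4,p=0: c = 21+4 = 25
i=4,p=1: c = 25+5 = 30
i=4,p=2: c = 30+6 = 36
i=5,p=0: c = 36+5 = 41
i=5,p=1: c = 41+6 = 47
i=5,p=2: c = 47+7 = 54

54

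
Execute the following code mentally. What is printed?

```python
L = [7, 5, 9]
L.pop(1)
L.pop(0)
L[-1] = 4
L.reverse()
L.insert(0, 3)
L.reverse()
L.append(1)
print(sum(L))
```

pop(1) removes 5 → [7, 9]
pop(0) removes 7 → [9]
L[-1] = 4 → [4]
reverse → [4]
insert 3 at 0 → [3, 4]
reverse → [4, 3]
append 1 → [4, 3, 1]
sum = 8

8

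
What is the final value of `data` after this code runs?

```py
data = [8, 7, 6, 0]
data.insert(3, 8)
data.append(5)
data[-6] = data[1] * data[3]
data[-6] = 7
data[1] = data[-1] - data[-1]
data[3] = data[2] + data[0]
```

[7, 0, 6, 13, 0, 5]

insert 8 at 3 → [8, 7, 6, 8, 0]
append 5 → [8, 7, 6, 8, 0, 5]
data[-6] = data[1]*data[3] = 7*8 = 56 → [56, 7, 6, 8, 0, 5]
data[-6] = 7 → [7, 7, 6, 8, 0, 5]
data[1] = data[-1]-data[-1] = 5-5 = 0 → [7, 0, 6, 8, 0, 5]
data[3] = data[2]+data[0] = 6+7 = 13 → [7, 0, 6, 13, 0, 5]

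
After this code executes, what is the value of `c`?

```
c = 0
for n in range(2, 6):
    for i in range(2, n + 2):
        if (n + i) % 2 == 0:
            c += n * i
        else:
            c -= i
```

n=2,i=2: even sum, c = 0+4 = 4
n=2,i=3: odd sum, c = 4-3 = 1
n=3,i=2: odd sum, c = 1-2 = -1
n=3,i=3: even sum, c = (-1)+9 = 8
n=3,i=4: odd sum, c = 8-4 = 4
n=4,i=2: even sum, c = 4+8 = 12
n=4,i=3: odd sum, c = 12-3 = 9
n=4,i=4: even sum, c = 9+16 = 25
n=4,i=5: odd sum, c = 25-5 = 20
n=5,i=2: odd sum, c = 20-2 = 18
n=5,i=3: even sum, c = 18+15 = 33
n=5,i=4: odd sum, c = 33-4 = 29
n=5,i=5: even sum, c = 29+25 = 54
n=5,i=6: odd sum, c = 54-6 = 48

48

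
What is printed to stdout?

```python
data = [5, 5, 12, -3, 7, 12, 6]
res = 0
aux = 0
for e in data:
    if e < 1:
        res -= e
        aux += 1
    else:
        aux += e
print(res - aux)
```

e=5: not <1; aux=5
e=5: not <1; aux=10
e=12: not <1; aux=22
e=-3: <1, res = 0-(-3) = 3; aux=23
e=7: not <1; aux=30
e=12: not <1; aux=42
e=6: not <1; aux=48
res-aux = 3-48 = -45

-45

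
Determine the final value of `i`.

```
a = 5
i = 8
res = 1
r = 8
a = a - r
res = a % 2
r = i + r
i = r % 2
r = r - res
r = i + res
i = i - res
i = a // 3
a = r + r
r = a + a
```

-1

a = 5-8 = -3
res = (-3)%2 = 1
r = 8+8 = 16
i = 16%2 = 0
r = 16-1 = 15
r = 0+1 = 1
i = 0-1 = -1
i = (-3)//3 = -1
a = 1+1 = 2
r = 2+2 = 4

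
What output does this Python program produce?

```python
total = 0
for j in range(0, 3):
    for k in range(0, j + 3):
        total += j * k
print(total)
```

j=0,k=0: total = 0+0 = 0
j=0,k=1: total = 0+0 = 0
j=0,k=2: total = 0+0 = 0
j=1,k=0: total = 0+0 = 0
j=1,k=1: total = 0+1 = 1
j=1,k=2: total = 1+2 = 3
j=1,k=3: total = 3+3 = 6
j=2,k=0: total = 6+0 = 6
j=2,k=1: total = 6+2 = 8
j=2,k=2: total = 8+4 = 12
j=2,k=3: total = 12+6 = 18
j=2,k=4: total = 18+8 = 26

26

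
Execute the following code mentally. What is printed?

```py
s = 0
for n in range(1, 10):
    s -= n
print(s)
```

-45

n=1: s = 0-1 = -1
n=2: s = (-1)-2 = -3
n=3: s = (-3)-3 = -6
n=4: s = (-6)-4 = -10
n=5: s = (-10)-5 = -15
n=6: s = (-15)-6 = -21
n=7: s = (-21)-7 = -28
n=8: s = (-28)-8 = -36
n=9: s = (-36)-9 = -45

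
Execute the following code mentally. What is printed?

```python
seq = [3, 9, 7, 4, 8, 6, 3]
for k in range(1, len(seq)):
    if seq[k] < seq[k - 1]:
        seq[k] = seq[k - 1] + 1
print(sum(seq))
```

72

k=1: 9>=3, unchanged → [3, 9, 7, 4, 8, 6, 3]
k=2: 7<9, seq[2] = 9+1 = 10 → [3, 9, 10, 4, 8, 6, 3]
k=3: 4<10, seq[3] = 10+1 = 11 → [3, 9, 10, 11, 8, 6, 3]
k=4: 8<11, seq[4] = 11+1 = 12 → [3, 9, 10, 11, 12, 6, 3]
k=5: 6<12, seq[5] = 12+1 = 13 → [3, 9, 10, 11, 12, 13, 3]
k=6: 3<13, seq[6] = 13+1 = 14 → [3, 9, 10, 11, 12, 13, 14]
sum = 72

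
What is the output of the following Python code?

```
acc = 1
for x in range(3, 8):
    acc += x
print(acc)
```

26

x=3: acc = 1+3 = 4
x=4: acc = 4+4 = 8
x=5: acc = 8+5 = 13
x=6: acc = 13+6 = 19
x=7: acc = 19+7 = 26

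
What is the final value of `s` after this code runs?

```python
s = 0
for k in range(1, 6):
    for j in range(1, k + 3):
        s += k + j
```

165

k=1,j=1: s = 0+2 = 2
k=1,j=2: s = 2+3 = 5
k=1,j=3: s = 5+4 = 9
k=2,j=1: s = 9+3 = 12
k=2,j=2: s = 12+4 = 16
k=2,j=3: s = 16+5 = 21
k=2,j=4: s = 21+6 = 27
k=3,j=1: s = 27+4 = 31
k=3,j=2: s = 31+5 = 36
k=3,j=3: s = 36+6 = 42
k=3,j=4: s = 42+7 = 49
k=3,j=5: s = 49+8 = 57
k=4,j=1: s = 57+5 = 62
k=4,j=2: s = 62+6 = 68
k=4,j=3: s = 68+7 = 75
k=4,j=4: s = 75+8 = 83
k=4,j=5: s = 83+9 = 92
k=4,j=6: s = 92+10 = 102
k=5,j=1: s = 102+6 = 108
k=5,j=2: s = 108+7 = 115
k=5,j=3: s = 115+8 = 123
k=5,j=4: s = 123+9 = 132
k=5,j=5: s = 132+10 = 142
k=5,j=6: s = 142+11 = 153
k=5,j=7: s = 153+12 = 165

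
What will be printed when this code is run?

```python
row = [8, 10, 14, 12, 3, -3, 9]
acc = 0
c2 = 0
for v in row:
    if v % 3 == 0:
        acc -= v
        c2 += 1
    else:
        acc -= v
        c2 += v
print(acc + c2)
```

-17

v=8: not %3==0, acc = 0-8 = -8; c2=8
v=10: not %3==0, acc = (-8)-10 = -18; c2=18
v=14: not %3==0, acc = (-18)-14 = -32; c2=32
v=12: %3==0, acc = (-32)-12 = -44; c2=33
v=3: %3==0, acc = (-44)-3 = -47; c2=34
v=-3: %3==0, acc = (-47)-(-3) = -44; c2=35
v=9: %3==0, acc = (-44)-9 = -53; c2=36
acc+c2 = (-53)+36 = -17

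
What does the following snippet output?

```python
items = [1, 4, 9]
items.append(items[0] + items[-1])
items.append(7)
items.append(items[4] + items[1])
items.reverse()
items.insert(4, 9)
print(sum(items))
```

append items[0]+items[-1] = 1+9 = 10 → [1, 4, 9, 10]
append 7 → [1, 4, 9, 10, 7]
append items[4]+items[1] = 7+4 = 11 → [1, 4, 9, 10, 7, 11]
reverse → [11, 7, 10, 9, 4, 1]
insert 9 at 4 → [11, 7, 10, 9, 9, 4, 1]
sum = 51

51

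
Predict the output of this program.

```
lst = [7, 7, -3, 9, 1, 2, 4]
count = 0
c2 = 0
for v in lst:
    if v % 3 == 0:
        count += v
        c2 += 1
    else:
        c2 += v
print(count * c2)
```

138

v=7: not %3==0; c2=7
v=7: not %3==0; c2=14
v=-3: %3==0, count = 0+(-3) = -3; c2=15
v=9: %3==0, count = (-3)+9 = 6; c2=16
v=1: not %3==0; c2=17
v=2: not %3==0; c2=19
v=4: not %3==0; c2=23
count*c2 = 6*23 = 138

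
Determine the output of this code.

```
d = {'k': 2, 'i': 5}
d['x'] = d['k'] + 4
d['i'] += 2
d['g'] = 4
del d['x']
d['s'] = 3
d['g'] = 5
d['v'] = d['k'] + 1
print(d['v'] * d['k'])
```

6

d['x'] = d['k']+4 = 6 → {'k': 2, 'i': 5, 'x': 6}
d['i'] = 5+2 = 7 → {'k': 2, 'i': 7, 'x': 6}
d['g'] = 4 → {'k': 2, 'i': 7, 'x': 6, 'g': 4}
del 'x' → {'k': 2, 'i': 7, 'g': 4}
d['s'] = 3 → {'k': 2, 'i': 7, 'g': 4, 's': 3}
d['g'] = 5 → {'k': 2, 'i': 7, 'g': 5, 's': 3}
d['v'] = d['k']+1 = 3 → {'k': 2, 'i': 7, 'g': 5, 's': 3, 'v': 3}
d['v']*d['k'] = 3*2 = 6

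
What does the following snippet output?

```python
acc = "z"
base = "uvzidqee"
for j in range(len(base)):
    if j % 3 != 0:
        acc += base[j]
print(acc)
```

j=0: skip
j=1: add 'v' → 'zv'
j=2: add 'z' → 'zvz'
j=3: skip
j=4: add 'd' → 'zvzd'
j=5: add 'q' → 'zvzdq'
j=6: skip
j=7: add 'e' → 'zvzdqe'

zvzdqe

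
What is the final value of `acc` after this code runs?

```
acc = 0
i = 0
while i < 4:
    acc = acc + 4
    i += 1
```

i=0: acc = 0+4 = 4
i=1: acc = 4+4 = 8
i=2: acc = 8+4 = 12
i=3: acc = 12+4 = 16

16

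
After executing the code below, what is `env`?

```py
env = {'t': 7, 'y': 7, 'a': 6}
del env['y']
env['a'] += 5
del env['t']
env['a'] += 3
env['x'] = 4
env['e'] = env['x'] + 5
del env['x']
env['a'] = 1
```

del 'y' → {'t': 7, 'a': 6}
env['a'] = 6+5 = 11 → {'t': 7, 'a': 11}
del 't' → {'a': 11}
env['a'] = 11+3 = 14 → {'a': 14}
env['x'] = 4 → {'a': 14, 'x': 4}
env['e'] = env['x']+5 = 9 → {'a': 14, 'x': 4, 'e': 9}
del 'x' → {'a': 14, 'e': 9}
env['a'] = 1 → {'a': 1, 'e': 9}

{'a': 1, 'e': 9}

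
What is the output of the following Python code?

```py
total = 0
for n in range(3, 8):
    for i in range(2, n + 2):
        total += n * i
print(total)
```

n=3,i=2: total = 0+6 = 6
n=3,i=3: total = 6+9 = 15
n=3,i=4: total = 15+12 = 27
n=4,i=2: total = 27+8 = 35
n=4,i=3: total = 35+12 = 47
n=4,i=4: total = 47+16 = 63
n=4,i=5: total = 63+20 = 83
n=5,i=2: total = 83+10 = 93
n=5,i=3: total = 93+15 = 108
n=5,i=4: total = 108+20 = 128
n=5,i=5: total = 128+25 = 153
n=5,i=6: total = 153+30 = 183
n=6,i=2: total = 183+12 = 195
n=6,i=3: total = 195+18 = 213
n=6,i=4: total = 213+24 = 237
n=6,i=5: total = 237+30 = 267
n=6,i=6: total = 267+36 = 303
n=6,i=7: total = 303+42 = 345
n=7,i=2: total = 345+14 = 359
n=7,i=3: total = 359+21 = 380
n=7,i=4: total = 380+28 = 408
n=7,i=5: total = 408+35 = 443
n=7,i=6: total = 443+42 = 485
n=7,i=7: total = 485+49 = 534
n=7,i=8: total = 534+56 = 590

590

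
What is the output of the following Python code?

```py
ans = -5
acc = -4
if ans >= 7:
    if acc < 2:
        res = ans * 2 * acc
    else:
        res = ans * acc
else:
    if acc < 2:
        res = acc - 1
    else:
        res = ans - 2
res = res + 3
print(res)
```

-2

ans=-5, acc=-4
ans >= 7 is False; acc < 2 is True
→ res = acc - 1 = -5
res = (-5)+3 = -2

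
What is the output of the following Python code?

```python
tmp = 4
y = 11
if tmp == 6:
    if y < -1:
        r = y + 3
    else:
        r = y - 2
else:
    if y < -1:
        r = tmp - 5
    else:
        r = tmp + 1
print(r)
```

5

tmp=4, y=11
tmp == 6 is False; y < -1 is False
→ r = tmp + 1 = 5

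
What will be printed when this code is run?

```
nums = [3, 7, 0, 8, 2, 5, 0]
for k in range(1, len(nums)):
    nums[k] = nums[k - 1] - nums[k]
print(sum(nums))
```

-69

k=1: nums[1] = 3-7 = -4 → [3, -4, 0, 8, 2, 5, 0]
k=2: nums[2] = (-4)-0 = -4 → [3, -4, -4, 8, 2, 5, 0]
k=3: nums[3] = (-4)-8 = -12 → [3, -4, -4, -12, 2, 5, 0]
k=4: nums[4] = (-12)-2 = -14 → [3, -4, -4, -12, -14, 5, 0]
k=5: nums[5] = (-14)-5 = -19 → [3, -4, -4, -12, -14, -19, 0]
k=6: nums[6] = (-19)-0 = -19 → [3, -4, -4, -12, -14, -19, -19]
sum = -69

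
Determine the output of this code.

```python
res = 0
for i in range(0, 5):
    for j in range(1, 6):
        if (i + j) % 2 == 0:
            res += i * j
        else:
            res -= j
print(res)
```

i=0,j=1: odd sum, res = 0-1 = -1
i=0,j=2: even sum, res = (-1)+0 = -1
i=0,j=3: odd sum, res = (-1)-3 = -4
i=0,j=4: even sum, res = (-4)+0 = -4
i=0,j=5: odd sum, res = (-4)-5 = -9
i=1,j=1: even sum, res = (-9)+1 = -8
i=1,j=2: odd sum, res = (-8)-2 = -10
i=1,j=3: even sum, res = (-10)+3 = -7
i=1,j=4: odd sum, res = (-7)-4 = -11
i=1,j=5: even sum, res = (-11)+5 = -6
i=2,j=1: odd sum, res = (-6)-1 = -7
i=2,j=2: even sum, res = (-7)+4 = -3
i=2,j=3: odd sum, res = (-3)-3 = -6
i=2,j=4: even sum, res = (-6)+8 = 2
i=2,j=5: odd sum, res = 2-5 = -3
i=3,j=1: even sum, res = (-3)+3 = 0
i=3,j=2: odd sum, res = 0-2 = -2
i=3,j=3: even sum, res = (-2)+9 = 7
i=3,j=4: odd sum, res = 7-4 = 3
i=3,j=5: even sum, res = 3+15 = 18
i=4,j=1: odd sum, res = 18-1 = 17
i=4,j=2: even sum, res = 17+8 = 25
i=4,j=3: odd sum, res = 25-3 = 22
i=4,j=4: even sum, res = 22+16 = 38
i=4,j=5: odd sum, res = 38-5 = 33

33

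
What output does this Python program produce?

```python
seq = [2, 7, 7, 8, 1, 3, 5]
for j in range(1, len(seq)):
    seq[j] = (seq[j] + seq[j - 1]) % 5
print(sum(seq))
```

j=1: seq[1] = (7+2)%5 = 4 → [2, 4, 7, 8, 1, 3, 5]
j=2: seq[2] = (7+4)%5 = 1 → [2, 4, 1, 8, 1, 3, 5]
j=3: seq[3] = (8+1)%5 = 4 → [2, 4, 1, 4, 1, 3, 5]
j=4: seq[4] = (1+4)%5 = 0 → [2, 4, 1, 4, 0, 3, 5]
j=5: seq[5] = (3+0)%5 = 3 → [2, 4, 1, 4, 0, 3, 5]
j=6: seq[6] = (5+3)%5 = 3 → [2, 4, 1, 4, 0, 3, 3]
sum = 17

17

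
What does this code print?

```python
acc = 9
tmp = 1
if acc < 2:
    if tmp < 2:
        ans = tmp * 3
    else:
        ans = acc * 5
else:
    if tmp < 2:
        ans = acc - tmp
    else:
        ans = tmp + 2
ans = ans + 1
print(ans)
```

9

acc=9, tmp=1
acc < 2 is False; tmp < 2 is True
→ ans = acc - tmp = 8
ans = 8+1 = 9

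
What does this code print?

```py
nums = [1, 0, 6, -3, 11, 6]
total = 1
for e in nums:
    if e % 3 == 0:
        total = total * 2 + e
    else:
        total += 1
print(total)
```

58

e=1: not %3==0, total = 1+1 = 2
e=0: %3==0, total = 2*2+0 = 4
e=6: %3==0, total = 4*2+6 = 14
e=-3: %3==0, total = 14*2+(-3) = 25
e=11: not %3==0, total = 25+1 = 26
e=6: %3==0, total = 26*2+6 = 58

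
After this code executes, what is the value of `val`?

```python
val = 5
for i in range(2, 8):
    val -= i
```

i=2: val = 5-2 = 3
i=3: val = 3-3 = 0
i=4: val = 0-4 = -4
i=5: val = (-4)-5 = -9
i=6: val = (-9)-6 = -15
i=7: val = (-15)-7 = -22

-22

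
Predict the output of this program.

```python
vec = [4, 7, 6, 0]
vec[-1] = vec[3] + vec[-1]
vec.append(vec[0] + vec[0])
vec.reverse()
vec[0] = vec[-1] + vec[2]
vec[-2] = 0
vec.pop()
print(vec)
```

[10, 0, 6, 0]

vec[-1] = vec[3]+vec[-1] = 0+0 = 0 → [4, 7, 6, 0]
append vec[0]+vec[0] = 4+4 = 8 → [4, 7, 6, 0, 8]
reverse → [8, 0, 6, 7, 4]
vec[0] = vec[-1]+vec[2] = 4+6 = 10 → [10, 0, 6, 7, 4]
vec[-2] = 0 → [10, 0, 6, 0, 4]
pop() removes 4 → [10, 0, 6, 0]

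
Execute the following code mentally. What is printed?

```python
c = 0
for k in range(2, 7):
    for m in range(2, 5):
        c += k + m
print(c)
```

k=2,m=2: c = 0+4 = 4
k=2,m=3: c = 4+5 = 9
k=2,m=4: c = 9+6 = 15
k=3,m=2: c = 15+5 = 20
k=3,m=3: c = 20+6 = 26
k=3,m=4: c = 26+7 = 33
k=4,m=2: c = 33+6 = 39
k=4,m=3: c = 39+7 = 46
k=4,m=4: c = 46+8 = 54
k=5,m=2: c = 54+7 = 61
k=5,m=3: c = 61+8 = 69
k=5,m=4: c = 69+9 = 78
k=6,m=2: c = 78+8 = 86
k=6,m=3: c = 86+9 = 95
k=6,m=4: c = 95+10 = 105

105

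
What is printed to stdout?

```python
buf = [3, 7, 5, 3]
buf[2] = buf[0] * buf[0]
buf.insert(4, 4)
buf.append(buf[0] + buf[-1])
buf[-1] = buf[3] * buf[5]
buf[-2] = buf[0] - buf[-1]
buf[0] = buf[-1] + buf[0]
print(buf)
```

[24, 7, 9, 3, -18, 21]

buf[2] = buf[0]*buf[0] = 3*3 = 9 → [3, 7, 9, 3]
insert 4 at 4 → [3, 7, 9, 3, 4]
append buf[0]+buf[-1] = 3+4 = 7 → [3, 7, 9, 3, 4, 7]
buf[-1] = buf[3]*buf[5] = 3*7 = 21 → [3, 7, 9, 3, 4, 21]
buf[-2] = buf[0]-buf[-1] = 3-21 = -18 → [3, 7, 9, 3, -18, 21]
buf[0] = buf[-1]+buf[0] = 21+3 = 24 → [24, 7, 9, 3, -18, 21]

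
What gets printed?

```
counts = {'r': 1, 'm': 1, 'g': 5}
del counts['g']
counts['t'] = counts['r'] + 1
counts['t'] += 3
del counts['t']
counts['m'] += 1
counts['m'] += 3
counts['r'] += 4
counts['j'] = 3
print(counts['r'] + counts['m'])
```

del 'g' → {'r': 1, 'm': 1}
counts['t'] = counts['r']+1 = 2 → {'r': 1, 'm': 1, 't': 2}
counts['t'] = 2+3 = 5 → {'r': 1, 'm': 1, 't': 5}
del 't' → {'r': 1, 'm': 1}
counts['m'] = 1+1 = 2 → {'r': 1, 'm': 2}
counts['m'] = 2+3 = 5 → {'r': 1, 'm': 5}
counts['r'] = 1+4 = 5 → {'r': 5, 'm': 5}
counts['j'] = 3 → {'r': 5, 'm': 5, 'j': 3}
counts['r']+counts['m'] = 5+5 = 10

10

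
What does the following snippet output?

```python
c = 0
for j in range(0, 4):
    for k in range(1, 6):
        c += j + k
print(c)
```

90

j=0,k=1: c = 0+1 = 1
j=0,k=2: c = 1+2 = 3
j=0,k=3: c = 3+3 = 6
j=0,k=4: c = 6+4 = 10
j=0,k=5: c = 10+5 = 15
j=1,k=1: c = 15+2 = 17
j=1,k=2: c = 17+3 = 20
j=1,k=3: c = 20+4 = 24
j=1,k=4: c = 24+5 = 29
j=1,k=5: c = 29+6 = 35
j=2,k=1: c = 35+3 = 38
j=2,k=2: c = 38+4 = 42
j=2,k=3: c = 42+5 = 47
j=2,k=4: c = 47+6 = 53
j=2,k=5: c = 53+7 = 60
j=3,k=1: c = 60+4 = 64
j=3,k=2: c = 64+5 = 69
j=3,k=3: c = 69+6 = 75
j=3,k=4: c = 75+7 = 82
j=3,k=5: c = 82+8 = 90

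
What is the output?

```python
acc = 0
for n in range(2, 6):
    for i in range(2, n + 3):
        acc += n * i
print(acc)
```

n=2,i=2: acc = 0+4 = 4
n=2,i=3: acc = 4+6 = 10
n=2,i=4: acc = 10+8 = 18
n=3,i=2: acc = 18+6 = 24
n=3,i=3: acc = 24+9 = 33
n=3,i=4: acc = 33+12 = 45
n=3,i=5: acc = 45+15 = 60
n=4,i=2: acc = 60+8 = 68
n=4,i=3: acc = 68+12 = 80
n=4,i=4: acc = 80+16 = 96
n=4,i=5: acc = 96+20 = 116
n=4,i=6: acc = 116+24 = 140
n=5,i=2: acc = 140+10 = 150
n=5,i=3: acc = 150+15 = 165
n=5,i=4: acc = 165+20 = 185
n=5,i=5: acc = 185+25 = 210
n=5,i=6: acc = 210+30 = 240
n=5,i=7: acc = 240+35 = 275

275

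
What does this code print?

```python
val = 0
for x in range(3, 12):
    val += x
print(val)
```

x=3: val = 0+3 = 3
x=4: val = 3+4 = 7
x=5: val = 7+5 = 12
x=6: val = 12+6 = 18
x=7: val = 18+7 = 25
x=8: val = 25+8 = 33
x=9: val = 33+9 = 42
x=10: val = 42+10 = 52
x=11: val = 52+11 = 63

63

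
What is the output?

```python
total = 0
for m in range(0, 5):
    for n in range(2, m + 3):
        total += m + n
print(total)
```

m=0,n=2: total = 0+2 = 2
m=1,n=2: total = 2+3 = 5
m=1,n=3: total = 5+4 = 9
m=2,n=2: total = 9+4 = 13
m=2,n=3: total = 13+5 = 18
m=2,n=4: total = 18+6 = 24
m=3,n=2: total = 24+5 = 29
m=3,n=3: total = 29+6 = 35
m=3,n=4: total = 35+7 = 42
m=3,n=5: total = 42+8 = 50
m=4,n=2: total = 50+6 = 56
m=4,n=3: total = 56+7 = 63
m=4,n=4: total = 63+8 = 71
m=4,n=5: total = 71+9 = 80
m=4,n=6: total = 80+10 = 90

90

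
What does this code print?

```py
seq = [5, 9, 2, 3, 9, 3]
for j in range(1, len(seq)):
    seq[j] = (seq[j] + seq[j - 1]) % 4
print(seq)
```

j=1: seq[1] = (9+5)%4 = 2 → [5, 2, 2, 3, 9, 3]
j=2: seq[2] = (2+2)%4 = 0 → [5, 2, 0, 3, 9, 3]
j=3: seq[3] = (3+0)%4 = 3 → [5, 2, 0, 3, 9, 3]
j=4: seq[4] = (9+3)%4 = 0 → [5, 2, 0, 3, 0, 3]
j=5: seq[5] = (3+0)%4 = 3 → [5, 2, 0, 3, 0, 3]

[5, 2, 0, 3, 0, 3]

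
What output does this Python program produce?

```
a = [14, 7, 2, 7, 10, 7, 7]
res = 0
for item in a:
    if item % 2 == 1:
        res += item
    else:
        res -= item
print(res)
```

item=14: not odd, res = 0-14 = -14
item=7: odd, res = (-14)+7 = -7
item=2: not odd, res = (-7)-2 = -9
item=7: odd, res = (-9)+7 = -2
item=10: not odd, res = (-2)-10 = -12
item=7: odd, res = (-12)+7 = -5
item=7: odd, res = (-5)+7 = 2

2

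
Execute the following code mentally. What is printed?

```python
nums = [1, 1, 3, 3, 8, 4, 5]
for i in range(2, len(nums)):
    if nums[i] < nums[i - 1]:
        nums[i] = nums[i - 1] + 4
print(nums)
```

[1, 1, 3, 3, 8, 12, 16]

i=2: 3>=1, unchanged → [1, 1, 3, 3, 8, 4, 5]
i=3: 3>=3, unchanged → [1, 1, 3, 3, 8, 4, 5]
i=4: 8>=3, unchanged → [1, 1, 3, 3, 8, 4, 5]
i=5: 4<8, nums[5] = 8+4 = 12 → [1, 1, 3, 3, 8, 12, 5]
i=6: 5<12, nums[6] = 12+4 = 16 → [1, 1, 3, 3, 8, 12, 16]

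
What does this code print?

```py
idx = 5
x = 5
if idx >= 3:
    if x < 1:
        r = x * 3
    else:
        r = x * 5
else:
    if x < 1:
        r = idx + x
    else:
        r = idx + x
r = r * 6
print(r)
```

150

idx=5, x=5
idx >= 3 is True; x < 1 is False
→ r = x * 5 = 25
r = 25*6 = 150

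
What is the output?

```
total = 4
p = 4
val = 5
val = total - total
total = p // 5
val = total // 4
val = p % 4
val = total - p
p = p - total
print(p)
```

4

val = 4-4 = 0
total = 4//5 = 0
val = 0//4 = 0
val = 4%4 = 0
val = 0-4 = -4
p = 4-0 = 4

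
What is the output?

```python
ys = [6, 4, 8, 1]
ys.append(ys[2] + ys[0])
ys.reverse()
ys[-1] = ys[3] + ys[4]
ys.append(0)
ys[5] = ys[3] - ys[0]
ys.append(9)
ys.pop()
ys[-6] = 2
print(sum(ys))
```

15

append ys[2]+ys[0] = 8+6 = 14 → [6, 4, 8, 1, 14]
reverse → [14, 1, 8, 4, 6]
ys[-1] = ys[3]+ys[4] = 4+6 = 10 → [14, 1, 8, 4, 10]
append 0 → [14, 1, 8, 4, 10, 0]
ys[5] = ys[3]-ys[0] = 4-14 = -10 → [14, 1, 8, 4, 10, -10]
append 9 → [14, 1, 8, 4, 10, -10, 9]
pop() removes 9 → [14, 1, 8, 4, 10, -10]
ys[-6] = 2 → [2, 1, 8, 4, 10, -10]
sum = 15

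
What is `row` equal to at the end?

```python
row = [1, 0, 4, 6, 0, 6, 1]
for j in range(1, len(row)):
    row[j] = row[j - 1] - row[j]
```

[1, 1, -3, -9, -9, -15, -16]

j=1: row[1] = 1-0 = 1 → [1, 1, 4, 6, 0, 6, 1]
j=2: row[2] = 1-4 = -3 → [1, 1, -3, 6, 0, 6, 1]
j=3: row[3] = (-3)-6 = -9 → [1, 1, -3, -9, 0, 6, 1]
j=4: row[4] = (-9)-0 = -9 → [1, 1, -3, -9, -9, 6, 1]
j=5: row[5] = (-9)-6 = -15 → [1, 1, -3, -9, -9, -15, 1]
j=6: row[6] = (-15)-1 = -16 → [1, 1, -3, -9, -9, -15, -16]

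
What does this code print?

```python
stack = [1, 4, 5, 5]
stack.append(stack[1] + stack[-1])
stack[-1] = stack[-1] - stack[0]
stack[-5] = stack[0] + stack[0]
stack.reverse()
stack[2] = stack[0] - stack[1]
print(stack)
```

append stack[1]+stack[-1] = 4+5 = 9 → [1, 4, 5, 5, 9]
stack[-1] = stack[-1]-stack[0] = 9-1 = 8 → [1, 4, 5, 5, 8]
stack[-5] = stack[0]+stack[0] = 1+1 = 2 → [2, 4, 5, 5, 8]
reverse → [8, 5, 5, 4, 2]
stack[2] = stack[0]-stack[1] = 8-5 = 3 → [8, 5, 3, 4, 2]

[8, 5, 3, 4, 2]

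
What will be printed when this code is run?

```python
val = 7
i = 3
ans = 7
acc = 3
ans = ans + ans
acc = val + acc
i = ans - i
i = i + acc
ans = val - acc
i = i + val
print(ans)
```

ans = 7+7 = 14
acc = 7+3 = 10
i = 14-3 = 11
i = 11+10 = 21
ans = 7-10 = -3
i = 21+7 = 28

-3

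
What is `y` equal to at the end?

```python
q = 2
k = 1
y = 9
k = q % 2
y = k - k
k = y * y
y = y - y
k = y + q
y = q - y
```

2

k = 2%2 = 0
y = 0-0 = 0
k = 0*0 = 0
y = 0-0 = 0
k = 0+2 = 2
y = 2-0 = 2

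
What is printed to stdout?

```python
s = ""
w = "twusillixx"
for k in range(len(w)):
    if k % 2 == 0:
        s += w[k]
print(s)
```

k=0: add 't' → 't'
k=1: skip
k=2: add 'u' → 'tu'
k=3: skip
k=4: add 'i' → 'tui'
k=5: skip
k=6: add 'l' → 'tuil'
k=7: skip
k=8: add 'x' → 'tuilx'
k=9: skip

tuilx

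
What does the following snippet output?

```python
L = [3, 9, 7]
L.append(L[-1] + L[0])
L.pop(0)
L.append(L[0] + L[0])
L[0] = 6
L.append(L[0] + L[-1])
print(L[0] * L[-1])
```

append L[-1]+L[0] = 7+3 = 10 → [3, 9, 7, 10]
pop(0) removes 3 → [9, 7, 10]
append L[0]+L[0] = 9+9 = 18 → [9, 7, 10, 18]
L[0] = 6 → [6, 7, 10, 18]
append L[0]+L[-1] = 6+18 = 24 → [6, 7, 10, 18, 24]
L[0]*L[-1] = 6*24 = 144

144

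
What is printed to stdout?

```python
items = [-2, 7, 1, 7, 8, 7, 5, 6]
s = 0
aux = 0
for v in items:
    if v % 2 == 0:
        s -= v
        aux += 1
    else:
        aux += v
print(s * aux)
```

v=-2: even, s = 0-(-2) = 2; aux=1
v=7: not even; aux=8
v=1: not even; aux=9
v=7: not even; aux=16
v=8: even, s = 2-8 = -6; aux=17
v=7: not even; aux=24
v=5: not even; aux=29
v=6: even, s = (-6)-6 = -12; aux=30
s*aux = (-12)*30 = -360

-360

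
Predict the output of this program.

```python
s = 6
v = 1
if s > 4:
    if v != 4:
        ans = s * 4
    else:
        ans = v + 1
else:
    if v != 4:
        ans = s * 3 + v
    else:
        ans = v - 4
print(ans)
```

s=6, v=1
s > 4 is True; v != 4 is True
→ ans = s * 4 = 24

24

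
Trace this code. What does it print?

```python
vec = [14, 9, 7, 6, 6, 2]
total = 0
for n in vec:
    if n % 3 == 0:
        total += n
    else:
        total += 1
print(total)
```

24

n=14: not %3==0, total = 0+1 = 1
n=9: %3==0, total = 1+9 = 10
n=7: not %3==0, total = 10+1 = 11
n=6: %3==0, total = 11+6 = 17
n=6: %3==0, total = 17+6 = 23
n=2: not %3==0, total = 23+1 = 24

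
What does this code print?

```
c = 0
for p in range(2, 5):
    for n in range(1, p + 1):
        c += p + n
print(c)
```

48

p=2,n=1: c = 0+3 = 3
p=2,n=2: c = 3+4 = 7
p=3,n=1: c = 7+4 = 11
p=3,n=2: c = 11+5 = 16
p=3,n=3: c = 16+6 = 22
p=4,n=1: c = 22+5 = 27
p=4,n=2: c = 27+6 = 33
p=4,n=3: c = 33+7 = 40
p=4,n=4: c = 40+8 = 48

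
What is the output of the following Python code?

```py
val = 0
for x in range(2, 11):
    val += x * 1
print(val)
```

54

x=2: val = 0+2*1 = 2
x=3: val = 2+3*1 = 5
x=4: val = 5+4*1 = 9
x=5: val = 9+5*1 = 14
x=6: val = 14+6*1 = 20
x=7: val = 20+7*1 = 27
x=8: val = 27+8*1 = 35
x=9: val = 35+9*1 = 44
x=10: val = 44+10*1 = 54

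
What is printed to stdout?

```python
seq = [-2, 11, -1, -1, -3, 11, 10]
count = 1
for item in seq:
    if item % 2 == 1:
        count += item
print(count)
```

item=-2: not odd
item=11: odd, count = 1+11 = 12
item=-1: odd, count = 12+(-1) = 11
item=-1: odd, count = 11+(-1) = 10
item=-3: odd, count = 10+(-3) = 7
item=11: odd, count = 7+11 = 18
item=10: not odd

18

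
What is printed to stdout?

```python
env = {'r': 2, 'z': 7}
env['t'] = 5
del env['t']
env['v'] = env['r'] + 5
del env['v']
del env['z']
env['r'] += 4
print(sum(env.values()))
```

env['t'] = 5 → {'r': 2, 'z': 7, 't': 5}
del 't' → {'r': 2, 'z': 7}
env['v'] = env['r']+5 = 7 → {'r': 2, 'z': 7, 'v': 7}
del 'v' → {'r': 2, 'z': 7}
del 'z' → {'r': 2}
env['r'] = 2+4 = 6 → {'r': 6}
sum of values = 6

6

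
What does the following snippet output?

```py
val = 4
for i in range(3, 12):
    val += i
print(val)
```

i=3: val = 4+3 = 7
i=4: val = 7+4 = 11
i=5: val = 11+5 = 16
i=6: val = 16+6 = 22
i=7: val = 22+7 = 29
i=8: val = 29+8 = 37
i=9: val = 37+9 = 46
i=10: val = 46+10 = 56
i=11: val = 56+11 = 67

67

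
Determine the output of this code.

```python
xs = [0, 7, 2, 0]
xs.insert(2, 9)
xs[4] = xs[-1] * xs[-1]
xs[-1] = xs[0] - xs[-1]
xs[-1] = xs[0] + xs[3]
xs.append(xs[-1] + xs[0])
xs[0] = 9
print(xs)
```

[9, 7, 9, 2, 2, 2]

insert 9 at 2 → [0, 7, 9, 2, 0]
xs[4] = xs[-1]*xs[-1] = 0*0 = 0 → [0, 7, 9, 2, 0]
xs[-1] = xs[0]-xs[-1] = 0-0 = 0 → [0, 7, 9, 2, 0]
xs[-1] = xs[0]+xs[3] = 0+2 = 2 → [0, 7, 9, 2, 2]
append xs[-1]+xs[0] = 2+0 = 2 → [0, 7, 9, 2, 2, 2]
xs[0] = 9 → [9, 7, 9, 2, 2, 2]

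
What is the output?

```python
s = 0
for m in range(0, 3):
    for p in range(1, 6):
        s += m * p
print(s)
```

m=0,p=1: s = 0+0 = 0
m=0,p=2: s = 0+0 = 0
m=0,p=3: s = 0+0 = 0
m=0,p=4: s = 0+0 = 0
m=0,p=5: s = 0+0 = 0
m=1,p=1: s = 0+1 = 1
m=1,p=2: s = 1+2 = 3
m=1,p=3: s = 3+3 = 6
m=1,p=4: s = 6+4 = 10
m=1,p=5: s = 10+5 = 15
m=2,p=1: s = 15+2 = 17
m=2,p=2: s = 17+4 = 21
m=2,p=3: s = 21+6 = 27
m=2,p=4: s = 27+8 = 35
m=2,p=5: s = 35+10 = 45

45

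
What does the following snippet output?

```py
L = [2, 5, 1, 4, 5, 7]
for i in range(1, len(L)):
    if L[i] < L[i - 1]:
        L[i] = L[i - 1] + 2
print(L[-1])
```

i=1: 5>=2, unchanged → [2, 5, 1, 4, 5, 7]
i=2: 1<5, L[2] = 5+2 = 7 → [2, 5, 7, 4, 5, 7]
i=3: 4<7, L[3] = 7+2 = 9 → [2, 5, 7, 9, 5, 7]
i=4: 5<9, L[4] = 9+2 = 11 → [2, 5, 7, 9, 11, 7]
i=5: 7<11, L[5] = 11+2 = 13 → [2, 5, 7, 9, 11, 13]

13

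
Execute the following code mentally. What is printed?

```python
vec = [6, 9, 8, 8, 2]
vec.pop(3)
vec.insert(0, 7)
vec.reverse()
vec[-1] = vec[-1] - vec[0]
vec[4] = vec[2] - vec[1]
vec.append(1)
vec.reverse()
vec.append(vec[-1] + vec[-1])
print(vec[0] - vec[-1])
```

-3

pop(3) removes 8 → [6, 9, 8, 2]
insert 7 at 0 → [7, 6, 9, 8, 2]
reverse → [2, 8, 9, 6, 7]
vec[-1] = vec[-1]-vec[0] = 7-2 = 5 → [2, 8, 9, 6, 5]
vec[4] = vec[2]-vec[1] = 9-8 = 1 → [2, 8, 9, 6, 1]
append 1 → [2, 8, 9, 6, 1, 1]
reverse → [1, 1, 6, 9, 8, 2]
append vec[-1]+vec[-1] = 2+2 = 4 → [1, 1, 6, 9, 8, 2, 4]
vec[0]-vec[-1] = 1-4 = -3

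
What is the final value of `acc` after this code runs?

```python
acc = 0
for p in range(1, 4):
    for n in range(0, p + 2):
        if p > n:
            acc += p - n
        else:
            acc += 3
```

28

p=1,n=0: 1>0, acc = 0+1 = 1
p=1,n=1: not 1>1, acc = 1+3 = 4
p=1,n=2: not 1>2, acc = 4+3 = 7
p=2,n=0: 2>0, acc = 7+2 = 9
p=2,n=1: 2>1, acc = 9+1 = 10
p=2,n=2: not 2>2, acc = 10+3 = 13
p=2,n=3: not 2>3, acc = 13+3 = 16
p=3,n=0: 3>0, acc = 16+3 = 19
p=3,n=1: 3>1, acc = 19+2 = 21
p=3,n=2: 3>2, acc = 21+1 = 22
p=3,n=3: not 3>3, acc = 22+3 = 25
p=3,n=4: not 3>4, acc = 25+3 = 28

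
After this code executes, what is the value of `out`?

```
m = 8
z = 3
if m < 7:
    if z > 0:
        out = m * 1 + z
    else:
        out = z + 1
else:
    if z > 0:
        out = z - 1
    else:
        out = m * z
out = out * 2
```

m=8, z=3
m < 7 is False; z > 0 is True
→ out = z - 1 = 2
out = 2*2 = 4

4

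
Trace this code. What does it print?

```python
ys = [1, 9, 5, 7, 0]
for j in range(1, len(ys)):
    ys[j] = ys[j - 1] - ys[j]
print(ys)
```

j=1: ys[1] = 1-9 = -8 → [1, -8, 5, 7, 0]
j=2: ys[2] = (-8)-5 = -13 → [1, -8, -13, 7, 0]
j=3: ys[3] = (-13)-7 = -20 → [1, -8, -13, -20, 0]
j=4: ys[4] = (-20)-0 = -20 → [1, -8, -13, -20, -20]

[1, -8, -13, -20, -20]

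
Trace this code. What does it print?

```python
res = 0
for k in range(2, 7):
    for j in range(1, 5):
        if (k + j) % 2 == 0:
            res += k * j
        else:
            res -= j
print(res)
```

80

k=2,j=1: odd sum, res = 0-1 = -1
k=2,j=2: even sum, res = (-1)+4 = 3
k=2,j=3: odd sum, res = 3-3 = 0
k=2,j=4: even sum, res = 0+8 = 8
k=3,j=1: even sum, res = 8+3 = 11
k=3,j=2: odd sum, res = 11-2 = 9
k=3,j=3: even sum, res = 9+9 = 18
k=3,j=4: odd sum, res = 18-4 = 14
k=4,j=1: odd sum, res = 14-1 = 13
k=4,j=2: even sum, res = 13+8 = 21
k=4,j=3: odd sum, res = 21-3 = 18
k=4,j=4: even sum, res = 18+16 = 34
k=5,j=1: even sum, res = 34+5 = 39
k=5,j=2: odd sum, res = 39-2 = 37
k=5,j=3: even sum, res = 37+15 = 52
k=5,j=4: odd sum, res = 52-4 = 48
k=6,j=1: odd sum, res = 48-1 = 47
k=6,j=2: even sum, res = 47+12 = 59
k=6,j=3: odd sum, res = 59-3 = 56
k=6,j=4: even sum, res = 56+24 = 80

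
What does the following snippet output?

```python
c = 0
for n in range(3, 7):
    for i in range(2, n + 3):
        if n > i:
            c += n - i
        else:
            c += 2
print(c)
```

44

n=3,i=2: 3>2, c = 0+1 = 1
n=3,i=3: not 3>3, c = 1+2 = 3
n=3,i=4: not 3>4, c = 3+2 = 5
n=3,i=5: not 3>5, c = 5+2 = 7
n=4,i=2: 4>2, c = 7+2 = 9
n=4,i=3: 4>3, c = 9+1 = 10
n=4,i=4: not 4>4, c = 10+2 = 12
n=4,i=5: not 4>5, c = 12+2 = 14
n=4,i=6: not 4>6, c = 14+2 = 16
n=5,i=2: 5>2, c = 16+3 = 19
n=5,i=3: 5>3, c = 19+2 = 21
n=5,i=4: 5>4, c = 21+1 = 22
n=5,i=5: not 5>5, c = 22+2 = 24
n=5,i=6: not 5>6, c = 24+2 = 26
n=5,i=7: not 5>7, c = 26+2 = 28
n=6,i=2: 6>2, c = 28+4 = 32
n=6,i=3: 6>3, c = 32+3 = 35
n=6,i=4: 6>4, c = 35+2 = 37
n=6,i=5: 6>5, c = 37+1 = 38
n=6,i=6: not 6>6, c = 38+2 = 40
n=6,i=7: not 6>7, c = 40+2 = 42
n=6,i=8: not 6>8, c = 42+2 = 44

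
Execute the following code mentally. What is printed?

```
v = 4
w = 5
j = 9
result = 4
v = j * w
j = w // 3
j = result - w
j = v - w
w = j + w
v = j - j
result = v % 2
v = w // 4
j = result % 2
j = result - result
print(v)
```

11

v = 9*5 = 45
j = 5//3 = 1
j = 4-5 = -1
j = 45-5 = 40
w = 40+5 = 45
v = 40-40 = 0
result = 0%2 = 0
v = 45//4 = 11
j = 0%2 = 0
j = 0-0 = 0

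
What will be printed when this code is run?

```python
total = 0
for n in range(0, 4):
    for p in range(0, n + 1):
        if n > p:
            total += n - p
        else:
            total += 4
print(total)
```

n=0,p=0: not 0>0, total = 0+4 = 4
n=1,p=0: 1>0, total = 4+1 = 5
n=1,p=1: not 1>1, total = 5+4 = 9
n=2,p=0: 2>0, total = 9+2 = 11
n=2,p=1: 2>1, total = 11+1 = 12
n=2,p=2: not 2>2, total = 12+4 = 16
n=3,p=0: 3>0, total = 16+3 = 19
n=3,p=1: 3>1, total = 19+2 = 21
n=3,p=2: 3>2, total = 21+1 = 22
n=3,p=3: not 3>3, total = 22+4 = 26

26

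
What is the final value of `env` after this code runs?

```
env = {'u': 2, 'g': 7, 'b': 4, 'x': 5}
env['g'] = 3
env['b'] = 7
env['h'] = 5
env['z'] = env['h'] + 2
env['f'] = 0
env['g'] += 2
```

{'u': 2, 'g': 5, 'b': 7, 'x': 5, 'h': 5, 'z': 7, 'f': 0}

env['g'] = 3 → {'u': 2, 'g': 3, 'b': 4, 'x': 5}
env['b'] = 7 → {'u': 2, 'g': 3, 'b': 7, 'x': 5}
env['h'] = 5 → {'u': 2, 'g': 3, 'b': 7, 'x': 5, 'h': 5}
env['z'] = env['h']+2 = 7 → {'u': 2, 'g': 3, 'b': 7, 'x': 5, 'h': 5, 'z': 7}
env['f'] = 0 → {'u': 2, 'g': 3, 'b': 7, 'x': 5, 'h': 5, 'z': 7, 'f': 0}
env['g'] = 3+2 = 5 → {'u': 2, 'g': 5, 'b': 7, 'x': 5, 'h': 5, 'z': 7, 'f': 0}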